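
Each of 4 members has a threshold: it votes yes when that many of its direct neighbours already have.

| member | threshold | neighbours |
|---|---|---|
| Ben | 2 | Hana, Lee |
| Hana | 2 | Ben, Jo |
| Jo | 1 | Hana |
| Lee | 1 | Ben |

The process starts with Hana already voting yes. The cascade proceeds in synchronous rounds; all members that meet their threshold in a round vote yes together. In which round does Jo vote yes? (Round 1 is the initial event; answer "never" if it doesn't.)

Round 1 — Hana votes yes (initial).
Round 2 — checking thresholds:
  Ben: 1 of 2 neighbours < 2, below threshold.
  Jo: 1 of 1 neighbours ≥ 1, votes yes.
Round 3 — no new yes votes; cascade stops.

2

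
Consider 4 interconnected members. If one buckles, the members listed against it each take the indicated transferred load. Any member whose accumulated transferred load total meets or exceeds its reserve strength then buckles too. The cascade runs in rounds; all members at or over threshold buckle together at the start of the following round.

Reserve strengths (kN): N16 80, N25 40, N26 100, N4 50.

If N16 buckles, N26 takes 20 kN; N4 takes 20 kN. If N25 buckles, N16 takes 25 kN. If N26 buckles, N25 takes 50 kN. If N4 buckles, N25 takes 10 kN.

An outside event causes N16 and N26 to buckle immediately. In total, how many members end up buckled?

Round 1 — N16, N26 buckle (initial).
  N25: +50 → 50 ≥ 40
  N4: +20 → 20 < 50
Round 2 — N25 buckles.
No further bucklings.

3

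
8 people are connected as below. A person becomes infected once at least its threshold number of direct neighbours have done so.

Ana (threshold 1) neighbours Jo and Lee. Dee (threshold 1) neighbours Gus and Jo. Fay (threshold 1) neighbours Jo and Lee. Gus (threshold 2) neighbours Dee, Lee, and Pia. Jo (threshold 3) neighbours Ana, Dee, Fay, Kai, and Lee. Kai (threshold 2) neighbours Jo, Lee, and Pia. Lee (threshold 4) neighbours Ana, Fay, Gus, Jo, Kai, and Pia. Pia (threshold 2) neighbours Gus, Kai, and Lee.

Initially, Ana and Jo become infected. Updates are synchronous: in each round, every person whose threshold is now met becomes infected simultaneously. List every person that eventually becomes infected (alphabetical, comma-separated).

Ana, Dee, Fay, Jo

Round 1 — Ana, Jo become infected (initial).
Round 2 — checking thresholds:
  Dee: 1 of 2 neighbours ≥ 1, becomes infected.
  Fay: 1 of 2 neighbours ≥ 1, becomes infected.
  Kai: 1 of 3 neighbours < 2, below threshold.
  Lee: 2 of 6 neighbours < 4, below threshold.
Round 3 — no new infections; cascade stops.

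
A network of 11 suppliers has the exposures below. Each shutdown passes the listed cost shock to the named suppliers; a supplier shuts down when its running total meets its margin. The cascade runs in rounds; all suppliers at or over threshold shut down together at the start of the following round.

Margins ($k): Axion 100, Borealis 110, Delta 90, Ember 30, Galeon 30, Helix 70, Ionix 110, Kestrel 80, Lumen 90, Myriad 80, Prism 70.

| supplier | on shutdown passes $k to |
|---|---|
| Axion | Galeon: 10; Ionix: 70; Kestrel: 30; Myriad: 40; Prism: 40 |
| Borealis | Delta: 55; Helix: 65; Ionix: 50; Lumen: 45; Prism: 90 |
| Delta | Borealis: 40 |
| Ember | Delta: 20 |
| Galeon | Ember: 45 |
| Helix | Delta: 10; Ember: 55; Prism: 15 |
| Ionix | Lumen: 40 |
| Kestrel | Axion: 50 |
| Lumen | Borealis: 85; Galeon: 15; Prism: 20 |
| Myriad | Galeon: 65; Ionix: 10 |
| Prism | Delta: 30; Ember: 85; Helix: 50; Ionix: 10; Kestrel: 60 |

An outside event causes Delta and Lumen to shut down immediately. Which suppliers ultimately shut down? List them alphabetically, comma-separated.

Borealis, Delta, Ember, Helix, Lumen, Prism

Round 1 — Delta, Lumen shut down (initial).
  Borealis: +40+85 → 125 ≥ 110
  Galeon: +15 → 15 < 30
  Prism: +20 → 20 < 70
Round 2 — Borealis shuts down.
  Helix: +65 → 65 < 70
  Ionix: +50 → 50 < 110
  Prism: +90 → 110 ≥ 70
Round 3 — Prism shuts down.
  Ember: +85 → 85 ≥ 30
  Helix: +50 → 115 ≥ 70
  Ionix: +10 → 60 < 110
  Kestrel: +60 → 60 < 80
Round 4 — Ember, Helix shut down.
No further shutdowns.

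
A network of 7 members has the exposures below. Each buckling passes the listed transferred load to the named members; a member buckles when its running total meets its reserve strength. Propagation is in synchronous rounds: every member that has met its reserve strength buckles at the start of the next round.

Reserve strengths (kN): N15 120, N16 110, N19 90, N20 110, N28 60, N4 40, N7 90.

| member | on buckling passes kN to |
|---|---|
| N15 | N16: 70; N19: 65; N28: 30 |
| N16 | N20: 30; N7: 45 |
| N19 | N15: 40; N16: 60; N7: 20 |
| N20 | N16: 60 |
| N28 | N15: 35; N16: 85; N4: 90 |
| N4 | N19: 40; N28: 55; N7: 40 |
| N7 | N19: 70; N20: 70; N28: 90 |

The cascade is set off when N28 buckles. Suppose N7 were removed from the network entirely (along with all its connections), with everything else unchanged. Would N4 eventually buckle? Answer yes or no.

yes

With N7 removed:
Round 1 — N28 buckles (initial).
  N15: +35 → 35 < 120
  N16: +85 → 85 < 110
  N4: +90 → 90 ≥ 40
Round 2 — N4 buckles.
  N19: +40 → 40 < 90
No further bucklings.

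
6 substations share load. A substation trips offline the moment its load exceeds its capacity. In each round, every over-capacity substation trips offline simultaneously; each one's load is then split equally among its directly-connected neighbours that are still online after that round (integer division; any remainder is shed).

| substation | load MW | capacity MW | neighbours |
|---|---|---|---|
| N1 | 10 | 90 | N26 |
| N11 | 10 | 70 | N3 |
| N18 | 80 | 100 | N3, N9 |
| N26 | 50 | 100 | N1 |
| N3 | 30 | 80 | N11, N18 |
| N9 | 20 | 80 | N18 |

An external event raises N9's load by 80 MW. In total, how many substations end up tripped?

Round 1 — N9 at 100 > 80. N9 trips offline.
  N9 sheds 100 MW to N18: 100 each.
    N18: 80+100 = 180 > 100
Round 2 — N18 trips offline.
  N18 sheds 180 MW to N3: 180 each.
    N3: 30+180 = 210 > 80
Round 3 — N3 trips offline.
  N3 sheds 210 MW to N11: 210 each.
    N11: 10+210 = 220 > 70
Round 4 — N11 trips offline.
  N11 sheds 220 MW: no online neighbours, lost.
No further trips.

4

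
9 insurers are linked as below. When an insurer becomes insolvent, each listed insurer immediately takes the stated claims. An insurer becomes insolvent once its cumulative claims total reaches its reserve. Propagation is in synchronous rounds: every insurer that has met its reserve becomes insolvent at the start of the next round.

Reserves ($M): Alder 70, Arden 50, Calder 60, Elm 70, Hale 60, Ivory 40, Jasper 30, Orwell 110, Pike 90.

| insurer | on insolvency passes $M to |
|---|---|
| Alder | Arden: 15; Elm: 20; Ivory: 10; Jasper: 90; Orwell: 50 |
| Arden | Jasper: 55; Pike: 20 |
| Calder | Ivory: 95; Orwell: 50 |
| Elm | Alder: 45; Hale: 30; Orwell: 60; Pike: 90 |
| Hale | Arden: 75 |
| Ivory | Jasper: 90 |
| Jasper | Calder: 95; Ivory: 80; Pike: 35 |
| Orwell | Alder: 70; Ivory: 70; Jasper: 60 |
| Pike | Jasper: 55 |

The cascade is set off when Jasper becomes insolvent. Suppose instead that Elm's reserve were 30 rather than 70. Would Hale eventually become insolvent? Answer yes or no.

no

With Elm's reserve at 30:
Round 1 — Jasper becomes insolvent (initial).
  Calder: +95 → 95 ≥ 60
  Ivory: +80 → 80 ≥ 40
  Pike: +35 → 35 < 90
Round 2 — Calder, Ivory become insolvent.
  Orwell: +50 → 50 < 110
No further insolvencies.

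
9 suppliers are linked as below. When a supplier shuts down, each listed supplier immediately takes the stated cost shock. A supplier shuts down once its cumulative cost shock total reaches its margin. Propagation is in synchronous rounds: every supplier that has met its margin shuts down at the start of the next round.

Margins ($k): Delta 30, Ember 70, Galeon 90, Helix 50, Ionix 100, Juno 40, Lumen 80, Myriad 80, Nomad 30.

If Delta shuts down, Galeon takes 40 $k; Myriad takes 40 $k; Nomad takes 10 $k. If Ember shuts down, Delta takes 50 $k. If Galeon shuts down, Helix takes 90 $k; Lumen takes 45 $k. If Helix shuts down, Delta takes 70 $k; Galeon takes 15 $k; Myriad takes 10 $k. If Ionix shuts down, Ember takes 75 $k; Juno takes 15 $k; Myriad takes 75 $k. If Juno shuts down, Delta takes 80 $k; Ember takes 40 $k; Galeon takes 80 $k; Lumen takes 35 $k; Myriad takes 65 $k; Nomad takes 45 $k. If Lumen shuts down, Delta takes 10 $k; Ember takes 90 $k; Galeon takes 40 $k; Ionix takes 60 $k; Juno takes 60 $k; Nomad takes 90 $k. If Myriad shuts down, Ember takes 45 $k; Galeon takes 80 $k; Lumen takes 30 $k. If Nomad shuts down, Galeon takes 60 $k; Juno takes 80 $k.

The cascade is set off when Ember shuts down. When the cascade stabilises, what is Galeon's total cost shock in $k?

Round 1 — Ember shuts down (initial).
  Delta: +50 → 50 ≥ 30
Round 2 — Delta shuts down.
  Galeon: +40 → 40 < 90
  Myriad: +40 → 40 < 80
  Nomad: +10 → 10 < 30
No further shutdowns.

40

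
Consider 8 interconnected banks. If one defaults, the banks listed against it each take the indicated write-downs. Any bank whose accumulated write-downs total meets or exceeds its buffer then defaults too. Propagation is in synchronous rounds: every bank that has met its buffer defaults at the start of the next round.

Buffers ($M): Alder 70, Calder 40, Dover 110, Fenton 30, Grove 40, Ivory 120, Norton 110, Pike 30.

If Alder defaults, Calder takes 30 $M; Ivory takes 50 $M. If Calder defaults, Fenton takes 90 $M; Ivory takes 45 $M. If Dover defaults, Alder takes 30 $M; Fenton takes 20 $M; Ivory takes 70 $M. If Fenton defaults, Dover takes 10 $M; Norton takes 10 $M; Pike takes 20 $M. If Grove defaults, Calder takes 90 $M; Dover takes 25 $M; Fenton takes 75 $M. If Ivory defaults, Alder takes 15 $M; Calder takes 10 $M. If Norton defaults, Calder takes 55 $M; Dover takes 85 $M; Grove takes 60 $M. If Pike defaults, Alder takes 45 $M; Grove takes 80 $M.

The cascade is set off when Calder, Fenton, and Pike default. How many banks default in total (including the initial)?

4

Round 1 — Calder, Fenton, Pike default (initial).
  Alder: +45 → 45 < 70
  Dover: +10 → 10 < 110
  Grove: +80 → 80 ≥ 40
  Ivory: +45 → 45 < 120
  Norton: +10 → 10 < 110
Round 2 — Grove defaults.
  Dover: +25 → 35 < 110
No further defaults.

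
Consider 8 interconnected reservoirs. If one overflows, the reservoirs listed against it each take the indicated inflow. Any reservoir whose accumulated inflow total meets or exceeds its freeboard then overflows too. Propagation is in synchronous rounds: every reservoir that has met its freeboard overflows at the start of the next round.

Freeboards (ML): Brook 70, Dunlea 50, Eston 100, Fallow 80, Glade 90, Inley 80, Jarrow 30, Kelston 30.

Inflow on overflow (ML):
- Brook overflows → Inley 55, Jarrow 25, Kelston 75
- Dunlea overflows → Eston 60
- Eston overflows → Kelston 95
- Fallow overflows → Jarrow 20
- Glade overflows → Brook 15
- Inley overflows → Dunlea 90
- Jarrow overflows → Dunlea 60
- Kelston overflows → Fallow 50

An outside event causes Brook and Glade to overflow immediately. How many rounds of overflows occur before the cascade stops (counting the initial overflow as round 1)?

Round 1 — Brook, Glade overflow (initial).
  Inley: +55 → 55 < 80
  Jarrow: +25 → 25 < 30
  Kelston: +75 → 75 ≥ 30
Round 2 — Kelston overflows.
  Fallow: +50 → 50 < 80
No further overflows.

2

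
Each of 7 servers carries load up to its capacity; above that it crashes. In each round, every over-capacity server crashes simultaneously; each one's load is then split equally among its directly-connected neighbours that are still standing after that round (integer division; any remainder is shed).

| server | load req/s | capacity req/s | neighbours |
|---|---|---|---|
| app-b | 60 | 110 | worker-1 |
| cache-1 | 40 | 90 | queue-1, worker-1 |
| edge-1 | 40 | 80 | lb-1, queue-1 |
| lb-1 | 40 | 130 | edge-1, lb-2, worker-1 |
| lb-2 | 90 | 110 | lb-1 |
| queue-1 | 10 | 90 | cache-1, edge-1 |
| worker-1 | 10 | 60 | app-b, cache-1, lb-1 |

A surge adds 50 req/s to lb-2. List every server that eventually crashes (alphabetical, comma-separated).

cache-1, edge-1, lb-1, lb-2, queue-1, worker-1

Round 1 — lb-2 at 140 > 110. lb-2 crashes.
  lb-2 sheds 140 req/s to lb-1: 140 each.
    lb-1: 40+140 = 180 > 130
Round 2 — lb-1 crashes.
  lb-1 sheds 180 req/s to edge-1, worker-1: 90 each.
    edge-1: 40+90 = 130 > 80
    worker-1: 10+90 = 100 > 60
Round 3 — edge-1, worker-1 crash.
  edge-1 sheds 130 req/s to queue-1: 130 each.
    queue-1: 10+130 = 140 > 90
  worker-1 sheds 100 req/s to app-b, cache-1: 50 each.
    app-b: 60+50 = 110 ≤ 110
    cache-1: 40+50 = 90 ≤ 90
Round 4 — queue-1 crashes.
  queue-1 sheds 140 req/s to cache-1: 140 each.
    cache-1: 90+140 = 230 > 90
Round 5 — cache-1 crashes.
  cache-1 sheds 230 req/s: no online neighbours, lost.
No further crashes.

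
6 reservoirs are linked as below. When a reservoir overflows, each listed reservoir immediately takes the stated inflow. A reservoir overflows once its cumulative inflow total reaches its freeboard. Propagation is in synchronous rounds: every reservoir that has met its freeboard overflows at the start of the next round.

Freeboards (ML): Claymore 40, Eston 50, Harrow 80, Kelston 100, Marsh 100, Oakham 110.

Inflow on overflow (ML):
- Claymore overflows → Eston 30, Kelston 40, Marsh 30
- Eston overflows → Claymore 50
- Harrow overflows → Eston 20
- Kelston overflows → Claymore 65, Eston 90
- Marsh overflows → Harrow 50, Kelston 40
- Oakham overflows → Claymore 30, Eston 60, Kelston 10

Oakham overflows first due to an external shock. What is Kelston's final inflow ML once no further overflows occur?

Round 1 — Oakham overflows (initial).
  Claymore: +30 → 30 < 40
  Eston: +60 → 60 ≥ 50
  Kelston: +10 → 10 < 100
Round 2 — Eston overflows.
  Claymore: +50 → 80 ≥ 40
Round 3 — Claymore overflows.
  Kelston: +40 → 50 < 100
  Marsh: +30 → 30 < 100
No further overflows.

50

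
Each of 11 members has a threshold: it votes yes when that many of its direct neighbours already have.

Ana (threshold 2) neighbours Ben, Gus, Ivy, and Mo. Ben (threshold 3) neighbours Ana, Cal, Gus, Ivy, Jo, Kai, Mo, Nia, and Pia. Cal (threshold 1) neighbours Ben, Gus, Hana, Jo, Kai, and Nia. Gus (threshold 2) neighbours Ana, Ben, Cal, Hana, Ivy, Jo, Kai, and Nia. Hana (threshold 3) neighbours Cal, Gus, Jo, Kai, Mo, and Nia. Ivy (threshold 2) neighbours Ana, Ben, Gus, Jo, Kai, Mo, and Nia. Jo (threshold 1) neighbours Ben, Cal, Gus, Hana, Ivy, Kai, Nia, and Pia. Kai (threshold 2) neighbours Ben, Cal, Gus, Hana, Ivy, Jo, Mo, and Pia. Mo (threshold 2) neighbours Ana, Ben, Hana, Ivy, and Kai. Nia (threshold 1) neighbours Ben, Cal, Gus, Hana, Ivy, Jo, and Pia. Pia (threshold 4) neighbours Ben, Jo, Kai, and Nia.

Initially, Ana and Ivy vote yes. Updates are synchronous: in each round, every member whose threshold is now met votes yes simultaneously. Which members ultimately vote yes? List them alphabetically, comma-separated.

Ana, Ben, Cal, Gus, Hana, Ivy, Jo, Kai, Mo, Nia, Pia

Round 1 — Ana, Ivy vote yes (initial).
Round 2 — checking thresholds:
  Ben: 2 of 9 neighbours < 3, holds.
  Gus: 2 of 8 neighbours ≥ 2, votes yes.
  Jo: 1 of 8 neighbours ≥ 1, votes yes.
  Kai: 1 of 8 neighbours < 2, holds.
  Mo: 2 of 5 neighbours ≥ 2, votes yes.
  Nia: 1 of 7 neighbours ≥ 1, votes yes.
Round 3 — checking thresholds:
  Ben: 6 of 9 neighbours ≥ 3, votes yes.
  Cal: 3 of 6 neighbours ≥ 1, votes yes.
  Hana: 4 of 6 neighbours ≥ 3, votes yes.
  Kai: 4 of 8 neighbours ≥ 2, votes yes.
  Pia: 2 of 4 neighbours < 4, holds.
Round 4 — checking thresholds:
  Pia: 4 of 4 neighbours ≥ 4, votes yes.
Round 5 — no new yes votes; cascade stops.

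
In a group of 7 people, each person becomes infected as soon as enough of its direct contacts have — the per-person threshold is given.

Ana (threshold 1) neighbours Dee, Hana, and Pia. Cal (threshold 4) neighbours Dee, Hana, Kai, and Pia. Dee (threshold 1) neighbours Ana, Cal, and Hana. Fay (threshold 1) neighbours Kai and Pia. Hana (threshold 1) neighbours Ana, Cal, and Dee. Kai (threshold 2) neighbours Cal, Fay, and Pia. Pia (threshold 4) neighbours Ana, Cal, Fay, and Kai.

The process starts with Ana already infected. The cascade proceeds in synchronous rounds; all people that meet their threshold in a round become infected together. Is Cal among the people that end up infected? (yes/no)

Round 1 — Ana becomes infected (initial).
Round 2 — checking thresholds:
  Dee: 1 of 3 neighbours ≥ 1, becomes infected.
  Hana: 1 of 3 neighbours ≥ 1, becomes infected.
  Pia: 1 of 4 neighbours < 4, below threshold.
Round 3 — no new infections; cascade stops.

no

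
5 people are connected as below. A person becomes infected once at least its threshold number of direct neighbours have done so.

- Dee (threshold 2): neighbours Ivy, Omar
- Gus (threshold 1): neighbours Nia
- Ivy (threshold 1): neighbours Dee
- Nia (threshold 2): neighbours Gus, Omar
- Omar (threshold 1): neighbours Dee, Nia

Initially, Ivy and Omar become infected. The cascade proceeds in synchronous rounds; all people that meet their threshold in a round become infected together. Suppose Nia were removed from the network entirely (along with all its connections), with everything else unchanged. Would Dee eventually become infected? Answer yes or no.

With Nia removed:
Round 1 — Ivy, Omar become infected (initial).
Round 2 — checking thresholds:
  Dee: 2 of 2 neighbours ≥ 2, becomes infected.
Round 3 — no new infections; cascade stops.

yes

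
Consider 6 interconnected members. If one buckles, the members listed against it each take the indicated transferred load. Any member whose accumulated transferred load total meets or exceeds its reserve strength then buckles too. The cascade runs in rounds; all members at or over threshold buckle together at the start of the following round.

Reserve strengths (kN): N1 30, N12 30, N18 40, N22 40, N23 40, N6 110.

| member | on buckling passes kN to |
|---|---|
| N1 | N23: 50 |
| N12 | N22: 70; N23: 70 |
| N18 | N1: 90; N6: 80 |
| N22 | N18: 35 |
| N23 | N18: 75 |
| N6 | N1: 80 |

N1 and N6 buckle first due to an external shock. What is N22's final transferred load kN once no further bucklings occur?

Round 1 — N1, N6 buckle (initial).
  N23: +50 → 50 ≥ 40
Round 2 — N23 buckles.
  N18: +75 → 75 ≥ 40
Round 3 — N18 buckles.
No further bucklings.

0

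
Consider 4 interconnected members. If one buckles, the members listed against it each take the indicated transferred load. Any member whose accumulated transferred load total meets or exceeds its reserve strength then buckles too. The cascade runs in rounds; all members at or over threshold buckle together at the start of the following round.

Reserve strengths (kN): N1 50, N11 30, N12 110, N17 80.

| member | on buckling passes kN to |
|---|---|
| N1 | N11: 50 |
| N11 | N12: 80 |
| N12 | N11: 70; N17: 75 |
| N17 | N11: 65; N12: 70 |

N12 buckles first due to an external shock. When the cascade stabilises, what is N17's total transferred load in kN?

Round 1 — N12 buckles (initial).
  N11: +70 → 70 ≥ 30
  N17: +75 → 75 < 80
Round 2 — N11 buckles.
No further bucklings.

75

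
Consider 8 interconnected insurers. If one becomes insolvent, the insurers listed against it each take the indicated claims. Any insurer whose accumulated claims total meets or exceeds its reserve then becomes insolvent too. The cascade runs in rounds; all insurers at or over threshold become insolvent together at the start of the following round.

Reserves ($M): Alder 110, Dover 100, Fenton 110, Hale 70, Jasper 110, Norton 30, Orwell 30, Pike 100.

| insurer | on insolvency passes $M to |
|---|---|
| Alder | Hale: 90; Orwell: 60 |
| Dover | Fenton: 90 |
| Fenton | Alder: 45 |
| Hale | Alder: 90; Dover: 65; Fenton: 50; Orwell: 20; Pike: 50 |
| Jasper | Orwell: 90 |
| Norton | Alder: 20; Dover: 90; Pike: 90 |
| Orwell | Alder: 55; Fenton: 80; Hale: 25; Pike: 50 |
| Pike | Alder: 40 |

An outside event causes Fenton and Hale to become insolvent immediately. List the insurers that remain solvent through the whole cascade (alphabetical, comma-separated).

Round 1 — Fenton, Hale become insolvent (initial).
  Alder: +45+90 → 135 ≥ 110
  Dover: +65 → 65 < 100
  Orwell: +20 → 20 < 30
  Pike: +50 → 50 < 100
Round 2 — Alder becomes insolvent.
  Orwell: +60 → 80 ≥ 30
Round 3 — Orwell becomes insolvent.
  Pike: +50 → 100 ≥ 100
Round 4 — Pike becomes insolvent.
No further insolvencies.

Dover, Jasper, Norton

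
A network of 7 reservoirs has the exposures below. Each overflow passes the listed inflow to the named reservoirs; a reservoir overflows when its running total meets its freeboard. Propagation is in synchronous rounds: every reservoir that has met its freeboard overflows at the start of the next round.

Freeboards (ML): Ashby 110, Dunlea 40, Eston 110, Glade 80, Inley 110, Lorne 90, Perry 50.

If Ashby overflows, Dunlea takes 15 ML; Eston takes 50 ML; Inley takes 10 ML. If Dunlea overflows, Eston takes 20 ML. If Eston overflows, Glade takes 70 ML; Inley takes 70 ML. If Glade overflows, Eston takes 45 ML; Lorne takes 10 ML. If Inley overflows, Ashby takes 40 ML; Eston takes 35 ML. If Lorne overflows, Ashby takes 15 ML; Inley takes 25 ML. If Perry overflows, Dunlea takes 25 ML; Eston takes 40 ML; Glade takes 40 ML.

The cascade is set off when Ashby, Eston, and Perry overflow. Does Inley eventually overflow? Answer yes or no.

no

Round 1 — Ashby, Eston, Perry overflow (initial).
  Dunlea: +15+25 → 40 ≥ 40
  Glade: +70+40 → 110 ≥ 80
  Inley: +10+70 → 80 < 110
Round 2 — Dunlea, Glade overflow.
  Lorne: +10 → 10 < 90
No further overflows.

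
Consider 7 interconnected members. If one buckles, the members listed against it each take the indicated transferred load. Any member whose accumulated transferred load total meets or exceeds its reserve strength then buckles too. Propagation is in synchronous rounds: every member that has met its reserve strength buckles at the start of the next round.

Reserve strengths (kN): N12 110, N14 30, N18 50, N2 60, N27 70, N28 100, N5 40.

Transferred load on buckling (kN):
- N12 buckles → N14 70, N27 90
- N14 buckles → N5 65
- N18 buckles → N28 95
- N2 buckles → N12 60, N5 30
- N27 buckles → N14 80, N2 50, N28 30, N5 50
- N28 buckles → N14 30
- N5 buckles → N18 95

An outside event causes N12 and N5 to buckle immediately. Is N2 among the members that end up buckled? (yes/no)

no

Round 1 — N12, N5 buckle (initial).
  N14: +70 → 70 ≥ 30
  N18: +95 → 95 ≥ 50
  N27: +90 → 90 ≥ 70
Round 2 — N14, N18, N27 buckle.
  N2: +50 → 50 < 60
  N28: +95+30 → 125 ≥ 100
Round 3 — N28 buckles.
No further bucklings.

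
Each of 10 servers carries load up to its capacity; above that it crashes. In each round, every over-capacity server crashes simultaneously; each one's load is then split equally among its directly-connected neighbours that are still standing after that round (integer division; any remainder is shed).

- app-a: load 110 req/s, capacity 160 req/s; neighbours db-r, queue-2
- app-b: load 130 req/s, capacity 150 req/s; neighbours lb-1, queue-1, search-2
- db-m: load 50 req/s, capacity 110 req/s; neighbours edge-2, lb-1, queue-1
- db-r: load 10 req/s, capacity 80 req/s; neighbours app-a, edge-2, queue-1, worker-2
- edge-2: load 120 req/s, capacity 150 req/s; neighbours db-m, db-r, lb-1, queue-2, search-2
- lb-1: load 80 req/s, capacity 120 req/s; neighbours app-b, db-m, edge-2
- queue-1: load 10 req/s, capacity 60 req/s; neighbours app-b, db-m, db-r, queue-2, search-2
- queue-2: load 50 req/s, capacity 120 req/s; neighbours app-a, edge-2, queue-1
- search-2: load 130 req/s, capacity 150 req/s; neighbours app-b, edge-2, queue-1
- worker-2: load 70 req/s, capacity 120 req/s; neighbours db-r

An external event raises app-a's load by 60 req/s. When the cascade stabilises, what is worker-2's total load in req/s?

101

Round 1 — app-a at 170 > 160. app-a crashes.
  app-a sheds 170 req/s to db-r, queue-2: 85 each.
    db-r: 10+85 = 95 > 80
    queue-2: 50+85 = 135 > 120
Round 2 — db-r, queue-2 crash.
  db-r sheds 95 req/s to edge-2, queue-1, worker-2: 31 each (2 lost).
    edge-2: 120+31 = 151 > 150
    queue-1: 10+31 = 41 ≤ 60
    worker-2: 70+31 = 101 ≤ 120
  queue-2 sheds 135 req/s to edge-2, queue-1: 67 each (1 lost).
    edge-2: 151+67 = 218 > 150
    queue-1: 41+67 = 108 > 60
Round 3 — edge-2, queue-1 crash.
  edge-2 sheds 218 req/s to db-m, lb-1, search-2: 72 each (2 lost).
    db-m: 50+72 = 122 > 110
    lb-1: 80+72 = 152 > 120
    search-2: 130+72 = 202 > 150
  queue-1 sheds 108 req/s to app-b, db-m, search-2: 36 each.
    app-b: 130+36 = 166 > 150
    db-m: 122+36 = 158 > 110
    search-2: 202+36 = 238 > 150
Round 4 — app-b, db-m, lb-1, search-2 crash.
  app-b sheds 166 req/s: no online neighbours, lost.
  db-m sheds 158 req/s: no online neighbours, lost.
  lb-1 sheds 152 req/s: no online neighbours, lost.
  search-2 sheds 238 req/s: no online neighbours, lost.
No further crashes.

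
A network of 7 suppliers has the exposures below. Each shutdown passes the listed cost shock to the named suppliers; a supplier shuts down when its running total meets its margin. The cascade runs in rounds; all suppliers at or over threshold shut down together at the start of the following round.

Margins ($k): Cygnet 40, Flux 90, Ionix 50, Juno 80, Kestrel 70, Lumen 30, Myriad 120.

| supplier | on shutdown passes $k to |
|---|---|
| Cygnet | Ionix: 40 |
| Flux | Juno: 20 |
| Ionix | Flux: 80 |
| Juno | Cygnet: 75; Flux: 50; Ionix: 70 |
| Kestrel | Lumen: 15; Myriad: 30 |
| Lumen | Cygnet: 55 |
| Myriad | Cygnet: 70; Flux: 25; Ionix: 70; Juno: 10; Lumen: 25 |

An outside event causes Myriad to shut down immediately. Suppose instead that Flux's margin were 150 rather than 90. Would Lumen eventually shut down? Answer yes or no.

With Flux's margin at 150:
Round 1 — Myriad shuts down (initial).
  Cygnet: +70 → 70 ≥ 40
  Flux: +25 → 25 < 150
  Ionix: +70 → 70 ≥ 50
  Juno: +10 → 10 < 80
  Lumen: +25 → 25 < 30
Round 2 — Cygnet, Ionix shut down.
  Flux: +80 → 105 < 150
No further shutdowns.

no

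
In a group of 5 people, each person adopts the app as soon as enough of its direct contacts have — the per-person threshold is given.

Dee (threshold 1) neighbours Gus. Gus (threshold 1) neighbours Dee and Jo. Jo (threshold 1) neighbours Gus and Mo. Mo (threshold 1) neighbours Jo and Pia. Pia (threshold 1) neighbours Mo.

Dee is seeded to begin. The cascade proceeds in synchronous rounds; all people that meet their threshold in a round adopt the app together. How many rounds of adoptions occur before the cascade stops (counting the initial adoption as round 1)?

5

Round 1 — Dee adopts the app (initial).
Round 2 — checking thresholds:
  Gus: 1 of 2 neighbours ≥ 1, adopts the app.
Round 3 — checking thresholds:
  Jo: 1 of 2 neighbours ≥ 1, adopts the app.
Round 4 — checking thresholds:
  Mo: 1 of 2 neighbours ≥ 1, adopts the app.
Round 5 — checking thresholds:
  Pia: 1 of 1 neighbours ≥ 1, adopts the app.
Round 6 — no new adoptions; cascade stops.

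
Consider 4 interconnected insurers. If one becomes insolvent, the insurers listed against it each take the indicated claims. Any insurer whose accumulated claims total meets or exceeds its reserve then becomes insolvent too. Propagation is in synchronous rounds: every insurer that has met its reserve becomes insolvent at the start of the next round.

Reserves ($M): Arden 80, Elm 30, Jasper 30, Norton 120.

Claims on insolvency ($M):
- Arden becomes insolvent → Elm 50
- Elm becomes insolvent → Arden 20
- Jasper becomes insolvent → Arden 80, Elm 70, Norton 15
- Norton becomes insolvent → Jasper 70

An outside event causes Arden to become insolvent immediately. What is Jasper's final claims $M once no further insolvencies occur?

Round 1 — Arden becomes insolvent (initial).
  Elm: +50 → 50 ≥ 30
Round 2 — Elm becomes insolvent.
No further insolvencies.

0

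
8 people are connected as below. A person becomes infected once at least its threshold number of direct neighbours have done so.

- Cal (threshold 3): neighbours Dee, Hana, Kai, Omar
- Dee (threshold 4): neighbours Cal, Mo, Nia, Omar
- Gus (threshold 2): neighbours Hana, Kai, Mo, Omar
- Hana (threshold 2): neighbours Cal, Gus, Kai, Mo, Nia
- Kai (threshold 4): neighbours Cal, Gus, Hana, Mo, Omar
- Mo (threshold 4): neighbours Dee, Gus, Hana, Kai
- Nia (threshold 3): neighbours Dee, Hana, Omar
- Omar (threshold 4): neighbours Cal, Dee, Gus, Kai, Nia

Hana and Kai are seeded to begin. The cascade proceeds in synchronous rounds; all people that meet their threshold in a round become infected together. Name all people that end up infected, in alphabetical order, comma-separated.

Gus, Hana, Kai

Round 1 — Hana, Kai become infected (initial).
Round 2 — checking thresholds:
  Cal: 2 of 4 neighbours < 3, holds.
  Gus: 2 of 4 neighbours ≥ 2, becomes infected.
  Mo: 2 of 4 neighbours < 4, holds.
  Nia: 1 of 3 neighbours < 3, holds.
  Omar: 1 of 5 neighbours < 4, holds.
Round 3 — no new infections; cascade stops.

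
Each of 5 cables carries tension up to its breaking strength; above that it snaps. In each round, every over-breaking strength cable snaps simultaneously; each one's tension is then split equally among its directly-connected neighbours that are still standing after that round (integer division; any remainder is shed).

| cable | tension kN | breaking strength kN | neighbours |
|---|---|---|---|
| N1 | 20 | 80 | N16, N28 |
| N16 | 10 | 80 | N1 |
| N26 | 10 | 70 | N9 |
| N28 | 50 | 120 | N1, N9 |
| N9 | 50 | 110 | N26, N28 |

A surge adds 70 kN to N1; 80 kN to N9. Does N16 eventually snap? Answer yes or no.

Round 1 — N1 at 90 > 80; N9 at 130 > 110. N1, N9 snap.
  N1 sheds 90 kN to N16, N28: 45 each.
    N16: 10+45 = 55 ≤ 80
    N28: 50+45 = 95 ≤ 120
  N9 sheds 130 kN to N26, N28: 65 each.
    N26: 10+65 = 75 > 70
    N28: 95+65 = 160 > 120
Round 2 — N26, N28 snap.
  N26 sheds 75 kN: no online neighbours, lost.
  N28 sheds 160 kN: no online neighbours, lost.
No further breaks.

no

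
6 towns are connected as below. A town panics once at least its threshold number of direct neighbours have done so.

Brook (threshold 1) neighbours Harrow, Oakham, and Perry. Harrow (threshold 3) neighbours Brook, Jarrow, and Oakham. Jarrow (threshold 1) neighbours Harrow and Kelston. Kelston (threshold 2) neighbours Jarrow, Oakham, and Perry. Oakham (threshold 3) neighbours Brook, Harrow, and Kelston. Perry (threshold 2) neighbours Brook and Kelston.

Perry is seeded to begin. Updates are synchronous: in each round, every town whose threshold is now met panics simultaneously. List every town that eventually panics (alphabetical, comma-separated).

Round 1 — Perry panics (initial).
Round 2 — checking thresholds:
  Brook: 1 of 3 neighbours ≥ 1, panics.
  Kelston: 1 of 3 neighbours < 2, below threshold.
Round 3 — no new panics; cascade stops.

Brook, Perry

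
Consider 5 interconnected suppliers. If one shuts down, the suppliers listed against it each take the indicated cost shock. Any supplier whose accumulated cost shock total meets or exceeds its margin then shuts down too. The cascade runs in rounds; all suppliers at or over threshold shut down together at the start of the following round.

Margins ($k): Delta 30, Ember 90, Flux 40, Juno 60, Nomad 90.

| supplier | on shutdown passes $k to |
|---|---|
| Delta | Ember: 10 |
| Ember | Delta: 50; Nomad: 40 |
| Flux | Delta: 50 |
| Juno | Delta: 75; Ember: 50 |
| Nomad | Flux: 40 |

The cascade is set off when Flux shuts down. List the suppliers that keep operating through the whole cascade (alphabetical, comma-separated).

Ember, Juno, Nomad

Round 1 — Flux shuts down (initial).
  Delta: +50 → 50 ≥ 30
Round 2 — Delta shuts down.
  Ember: +10 → 10 < 90
No further shutdowns.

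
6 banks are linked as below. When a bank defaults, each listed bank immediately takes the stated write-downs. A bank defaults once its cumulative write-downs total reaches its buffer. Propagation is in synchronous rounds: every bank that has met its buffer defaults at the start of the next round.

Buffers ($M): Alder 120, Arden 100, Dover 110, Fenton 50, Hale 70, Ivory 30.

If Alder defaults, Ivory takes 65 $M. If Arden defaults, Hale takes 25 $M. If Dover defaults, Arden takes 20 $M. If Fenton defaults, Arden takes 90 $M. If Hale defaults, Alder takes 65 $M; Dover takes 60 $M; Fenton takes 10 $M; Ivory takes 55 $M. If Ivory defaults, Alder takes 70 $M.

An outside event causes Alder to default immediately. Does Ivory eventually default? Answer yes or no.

yes

Round 1 — Alder defaults (initial).
  Ivory: +65 → 65 ≥ 30
Round 2 — Ivory defaults.
No further defaults.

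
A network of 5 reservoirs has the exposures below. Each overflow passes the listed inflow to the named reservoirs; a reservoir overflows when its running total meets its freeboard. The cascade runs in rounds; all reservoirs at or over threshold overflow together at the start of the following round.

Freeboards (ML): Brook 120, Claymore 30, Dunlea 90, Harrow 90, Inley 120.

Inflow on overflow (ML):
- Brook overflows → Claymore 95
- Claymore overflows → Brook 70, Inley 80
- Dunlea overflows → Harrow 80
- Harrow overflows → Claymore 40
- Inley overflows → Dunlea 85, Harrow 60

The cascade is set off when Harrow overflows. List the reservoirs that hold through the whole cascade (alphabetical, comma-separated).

Round 1 — Harrow overflows (initial).
  Claymore: +40 → 40 ≥ 30
Round 2 — Claymore overflows.
  Brook: +70 → 70 < 120
  Inley: +80 → 80 < 120
No further overflows.

Brook, Dunlea, Inley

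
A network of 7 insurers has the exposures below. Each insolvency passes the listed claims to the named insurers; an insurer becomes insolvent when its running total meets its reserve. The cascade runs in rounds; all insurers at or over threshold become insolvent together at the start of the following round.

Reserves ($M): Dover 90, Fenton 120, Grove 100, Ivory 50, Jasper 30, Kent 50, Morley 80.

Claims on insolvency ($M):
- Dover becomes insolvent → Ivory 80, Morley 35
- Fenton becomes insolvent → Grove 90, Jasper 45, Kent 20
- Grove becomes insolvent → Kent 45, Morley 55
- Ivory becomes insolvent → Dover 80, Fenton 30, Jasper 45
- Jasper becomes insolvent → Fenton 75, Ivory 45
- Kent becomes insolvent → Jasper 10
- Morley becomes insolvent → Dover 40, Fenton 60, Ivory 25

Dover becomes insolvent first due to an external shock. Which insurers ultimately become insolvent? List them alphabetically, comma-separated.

Round 1 — Dover becomes insolvent (initial).
  Ivory: +80 → 80 ≥ 50
  Morley: +35 → 35 < 80
Round 2 — Ivory becomes insolvent.
  Fenton: +30 → 30 < 120
  Jasper: +45 → 45 ≥ 30
Round 3 — Jasper becomes insolvent.
  Fenton: +75 → 105 < 120
No further insolvencies.

Dover, Ivory, Jasper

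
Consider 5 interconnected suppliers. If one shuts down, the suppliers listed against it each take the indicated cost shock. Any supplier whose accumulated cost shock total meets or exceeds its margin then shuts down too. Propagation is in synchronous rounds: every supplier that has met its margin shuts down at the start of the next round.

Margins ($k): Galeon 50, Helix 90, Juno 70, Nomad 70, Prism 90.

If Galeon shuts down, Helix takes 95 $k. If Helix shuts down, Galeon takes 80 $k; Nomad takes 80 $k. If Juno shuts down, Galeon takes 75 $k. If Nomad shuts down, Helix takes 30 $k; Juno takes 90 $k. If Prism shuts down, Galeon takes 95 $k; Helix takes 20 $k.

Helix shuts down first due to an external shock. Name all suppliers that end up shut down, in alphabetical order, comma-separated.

Galeon, Helix, Juno, Nomad

Round 1 — Helix shuts down (initial).
  Galeon: +80 → 80 ≥ 50
  Nomad: +80 → 80 ≥ 70
Round 2 — Galeon, Nomad shut down.
  Juno: +90 → 90 ≥ 70
Round 3 — Juno shuts down.
No further shutdowns.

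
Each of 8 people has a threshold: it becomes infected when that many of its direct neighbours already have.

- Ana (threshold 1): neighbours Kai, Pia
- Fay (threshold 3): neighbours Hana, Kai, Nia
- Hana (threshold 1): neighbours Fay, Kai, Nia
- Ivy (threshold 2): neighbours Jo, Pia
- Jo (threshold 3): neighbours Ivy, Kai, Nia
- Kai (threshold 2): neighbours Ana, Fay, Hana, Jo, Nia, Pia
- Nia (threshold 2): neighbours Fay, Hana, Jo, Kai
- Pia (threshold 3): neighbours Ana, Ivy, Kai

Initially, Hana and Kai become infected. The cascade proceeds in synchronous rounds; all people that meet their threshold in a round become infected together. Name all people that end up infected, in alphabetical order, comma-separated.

Ana, Fay, Hana, Kai, Nia

Round 1 — Hana, Kai become infected (initial).
Round 2 — checking thresholds:
  Ana: 1 of 2 neighbours ≥ 1, becomes infected.
  Fay: 2 of 3 neighbours < 3, below threshold.
  Jo: 1 of 3 neighbours < 3, below threshold.
  Nia: 2 of 4 neighbours ≥ 2, becomes infected.
  Pia: 1 of 3 neighbours < 3, below threshold.
Round 3 — checking thresholds:
  Fay: 3 of 3 neighbours ≥ 3, becomes infected.
  Jo: 2 of 3 neighbours < 3, below threshold.
  Pia: 2 of 3 neighbours < 3, below threshold.
Round 4 — no new infections; cascade stops.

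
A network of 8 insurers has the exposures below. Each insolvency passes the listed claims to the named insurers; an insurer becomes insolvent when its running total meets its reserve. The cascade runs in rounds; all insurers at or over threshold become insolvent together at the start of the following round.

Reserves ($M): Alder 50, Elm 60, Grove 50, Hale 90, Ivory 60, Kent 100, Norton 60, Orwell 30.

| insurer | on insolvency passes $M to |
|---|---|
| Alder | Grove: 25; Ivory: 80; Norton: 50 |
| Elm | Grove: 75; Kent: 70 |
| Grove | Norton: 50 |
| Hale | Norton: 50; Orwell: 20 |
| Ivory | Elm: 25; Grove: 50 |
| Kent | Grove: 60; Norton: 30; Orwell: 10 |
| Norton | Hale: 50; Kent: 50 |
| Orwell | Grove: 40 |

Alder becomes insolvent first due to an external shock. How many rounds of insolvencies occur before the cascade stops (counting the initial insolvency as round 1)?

4

Round 1 — Alder becomes insolvent (initial).
  Grove: +25 → 25 < 50
  Ivory: +80 → 80 ≥ 60
  Norton: +50 → 50 < 60
Round 2 — Ivory becomes insolvent.
  Elm: +25 → 25 < 60
  Grove: +50 → 75 ≥ 50
Round 3 — Grove becomes insolvent.
  Norton: +50 → 100 ≥ 60
Round 4 — Norton becomes insolvent.
  Hale: +50 → 50 < 90
  Kent: +50 → 50 < 100
No further insolvencies.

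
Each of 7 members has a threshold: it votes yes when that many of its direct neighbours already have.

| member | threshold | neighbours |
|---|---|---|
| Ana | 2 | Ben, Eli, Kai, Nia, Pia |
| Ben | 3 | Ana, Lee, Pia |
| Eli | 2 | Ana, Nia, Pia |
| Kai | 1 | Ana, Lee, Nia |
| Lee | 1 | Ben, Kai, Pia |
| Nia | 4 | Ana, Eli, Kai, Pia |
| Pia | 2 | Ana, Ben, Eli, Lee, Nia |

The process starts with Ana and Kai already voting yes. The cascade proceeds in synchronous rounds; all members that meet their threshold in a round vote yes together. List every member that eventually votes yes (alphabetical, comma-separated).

Ana, Ben, Eli, Kai, Lee, Nia, Pia

Round 1 — Ana, Kai vote yes (initial).
Round 2 — checking thresholds:
  Ben: 1 of 3 neighbours < 3, below threshold.
  Eli: 1 of 3 neighbours < 2, below threshold.
  Lee: 1 of 3 neighbours ≥ 1, votes yes.
  Nia: 2 of 4 neighbours < 4, below threshold.
  Pia: 1 of 5 neighbours < 2, below threshold.
Round 3 — checking thresholds:
  Ben: 2 of 3 neighbours < 3, below threshold.
  Eli: 1 of 3 neighbours < 2, below threshold.
  Nia: 2 of 4 neighbours < 4, below threshold.
  Pia: 2 of 5 neighbours ≥ 2, votes yes.
Round 4 — checking thresholds:
  Ben: 3 of 3 neighbours ≥ 3, votes yes.
  Eli: 2 of 3 neighbours ≥ 2, votes yes.
  Nia: 3 of 4 neighbours < 4, below threshold.
Round 5 — checking thresholds:
  Nia: 4 of 4 neighbours ≥ 4, votes yes.
Round 6 — no new yes votes; cascade stops.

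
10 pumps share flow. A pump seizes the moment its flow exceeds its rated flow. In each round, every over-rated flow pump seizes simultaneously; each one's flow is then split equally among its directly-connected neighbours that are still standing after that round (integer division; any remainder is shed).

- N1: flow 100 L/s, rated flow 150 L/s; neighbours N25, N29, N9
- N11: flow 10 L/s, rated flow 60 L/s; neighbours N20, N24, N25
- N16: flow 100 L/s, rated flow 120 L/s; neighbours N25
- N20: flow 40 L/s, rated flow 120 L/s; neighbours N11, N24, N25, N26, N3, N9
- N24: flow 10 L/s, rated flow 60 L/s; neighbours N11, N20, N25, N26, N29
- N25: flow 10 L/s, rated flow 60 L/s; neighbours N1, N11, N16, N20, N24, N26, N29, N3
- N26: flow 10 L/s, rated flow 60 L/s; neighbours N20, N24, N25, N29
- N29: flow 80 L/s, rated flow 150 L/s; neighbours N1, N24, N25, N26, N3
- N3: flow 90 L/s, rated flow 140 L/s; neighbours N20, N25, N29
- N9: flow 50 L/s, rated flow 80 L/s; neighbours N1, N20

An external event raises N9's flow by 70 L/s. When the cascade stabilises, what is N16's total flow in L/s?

115

Round 1 — N9 at 120 > 80. N9 seizes.
  N9 sheds 120 L/s to N1, N20: 60 each.
    N1: 100+60 = 160 > 150
    N20: 40+60 = 100 ≤ 120
Round 2 — N1 seizes.
  N1 sheds 160 L/s to N25, N29: 80 each.
    N25: 10+80 = 90 > 60
    N29: 80+80 = 160 > 150
Round 3 — N25, N29 seize.
  N25 sheds 90 L/s to N11, N16, N20, N24, N26, N3: 15 each.
    N11: 10+15 = 25 ≤ 60
    N16: 100+15 = 115 ≤ 120
    N20: 100+15 = 115 ≤ 120
    N24: 10+15 = 25 ≤ 60
    N26: 10+15 = 25 ≤ 60
    N3: 90+15 = 105 ≤ 140
  N29 sheds 160 L/s to N24, N26, N3: 53 each (1 lost).
    N24: 25+53 = 78 > 60
    N26: 25+53 = 78 > 60
    N3: 105+53 = 158 > 140
Round 4 — N24, N26, N3 seize.
  N24 sheds 78 L/s to N11, N20: 39 each.
    N11: 25+39 = 64 > 60
    N20: 115+39 = 154 > 120
  N26 sheds 78 L/s to N20: 78 each.
    N20: 154+78 = 232 > 120
  N3 sheds 158 L/s to N20: 158 each.
    N20: 232+158 = 390 > 120
Round 5 — N11, N20 seize.
  N11 sheds 64 L/s: no online neighbours, lost.
  N20 sheds 390 L/s: no online neighbours, lost.
No further seizures.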